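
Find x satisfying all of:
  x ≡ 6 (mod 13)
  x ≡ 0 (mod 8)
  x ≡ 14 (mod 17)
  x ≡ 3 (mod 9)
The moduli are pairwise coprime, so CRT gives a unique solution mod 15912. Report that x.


Product of moduli M = 13 · 8 · 17 · 9 = 15912.
Merge one congruence at a time:
  Start: x ≡ 6 (mod 13).
  Combine with x ≡ 0 (mod 8); new modulus lcm = 104.
    Write x = 6 + 13·t and substitute into x ≡ 0 (mod 8): 13·t ≡ 0 − 6 = -6 (mod 8).
    Reduce coefficients mod 8: 5·t ≡ 2 (mod 8).
    The inverse of 5 mod 8 is 5 (since 5·5 = 25 = 3·8 + 1), so t ≡ 5·2 = 10 ≡ 2 (mod 8).
    Then x = 6 + 13·2 = 32, valid modulo lcm(13, 8) = 104: x ≡ 32 (mod 104).
  Combine with x ≡ 14 (mod 17); new modulus lcm = 1768.
    Write x = 32 + 104·t and substitute into x ≡ 14 (mod 17): 104·t ≡ 14 − 32 = -18 (mod 17).
    Reduce coefficients mod 17: 2·t ≡ 16 (mod 17).
    The inverse of 2 mod 17 is 9 (since 2·9 = 18 = 1·17 + 1), so t ≡ 9·16 = 144 ≡ 8 (mod 17).
    Then x = 32 + 104·8 = 864, valid modulo lcm(104, 17) = 1768: x ≡ 864 (mod 1768).
  Combine with x ≡ 3 (mod 9); new modulus lcm = 15912.
    Write x = 864 + 1768·t and substitute into x ≡ 3 (mod 9): 1768·t ≡ 3 − 864 = -861 (mod 9).
    Reduce coefficients mod 9: 4·t ≡ 3 (mod 9).
    The inverse of 4 mod 9 is 7 (since 4·7 = 28 = 3·9 + 1), so t ≡ 7·3 = 21 ≡ 3 (mod 9).
    Then x = 864 + 1768·3 = 6168, valid modulo lcm(1768, 9) = 15912: x ≡ 6168 (mod 15912).
Verify against each original: 6168 mod 13 = 6, 6168 mod 8 = 0, 6168 mod 17 = 14, 6168 mod 9 = 3.

x ≡ 6168 (mod 15912).


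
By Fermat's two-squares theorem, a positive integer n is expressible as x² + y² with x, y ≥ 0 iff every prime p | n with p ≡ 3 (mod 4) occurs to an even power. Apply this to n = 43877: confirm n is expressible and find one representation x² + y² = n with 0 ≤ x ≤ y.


Step 1: Factor n = 43877 = 17 · 29 · 89.
Step 2: Check the mod-4 condition on each prime factor: 17 ≡ 1 (mod 4), exponent 1; 29 ≡ 1 (mod 4), exponent 1; 89 ≡ 1 (mod 4), exponent 1.
All primes ≡ 3 (mod 4) appear to even exponent (or don't appear), so by the two-squares theorem n IS expressible as a sum of two squares.
Step 3: Build a representation. Here n = 17 · 29 · 89 is a product of primes ≡ 1 (mod 4). Each prime p ≡ 1 (mod 4) is itself a sum of two squares; find a² by testing p − a² for a perfect square:
  17: 17 − 1² = 16 = 4² ⇒ 17 = 1² + 4².
  29: 29 − 1² = 28, 29 − 2² = 25 = 5² ⇒ 29 = 2² + 5².
  89: 89 − 1² = 88, 89 − 2² = 85, 89 − 3² = 80, 89 − 4² = 73, 89 − 5² = 64 = 8² ⇒ 89 = 5² + 8².
  Combine using the Brahmagupta–Fibonacci identity (a² + b²)(c² + d²) = (ac − bd)² + (ad + bc)² = (ac + bd)² + (ad − bc)²:
  17 · 29 = 493: from (1² + 4²)(2² + 5²), take (1·2 − 4·5, 1·5 + 4·2) = (2 − 20, 5 + 8) = (-18, 13); dropping signs (only squares matter) gives (18, 13); check 18² + 13² = 324 + 169 = 493 ✓.
  493 · 89 = 43877: from (18² + 13²)(5² + 8²), take (18·5 − 13·8, 18·8 + 13·5) = (90 − 104, 144 + 65) = (-14, 209); dropping signs (only squares matter) gives (14, 209); check 14² + 209² = 196 + 43681 = 43877 ✓.
Step 4: Order so x ≤ y and verify: 14² + 209² = 196 + 43681 = 43877 = n. ✓

n = 43877 = 14² + 209² (one valid representation with x ≤ y).


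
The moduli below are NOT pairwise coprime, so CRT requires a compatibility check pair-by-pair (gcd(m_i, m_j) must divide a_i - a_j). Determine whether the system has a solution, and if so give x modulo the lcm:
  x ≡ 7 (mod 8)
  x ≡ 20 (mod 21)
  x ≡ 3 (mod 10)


Moduli 8, 21, 10 are not pairwise coprime, so CRT works modulo lcm(m_i) when all pairwise compatibility conditions hold.
Pairwise compatibility: gcd(m_i, m_j) must divide a_i - a_j for every pair.
Merge one congruence at a time:
  Start: x ≡ 7 (mod 8).
  Combine with x ≡ 20 (mod 21): gcd(8, 21) = 1; 20 - 7 = 13, which IS divisible by 1, so compatible.
    Write x = 7 + 8·t and substitute into x ≡ 20 (mod 21): 8·t ≡ 20 − 7 = 13 (mod 21).
    The inverse of 8 mod 21 is 8 (since 8·8 = 64 = 3·21 + 1), so t ≡ 8·13 = 104 ≡ 20 (mod 21).
    Then x = 7 + 8·20 = 167, valid modulo lcm(8, 21) = 168: x ≡ 167 (mod 168).
  Combine with x ≡ 3 (mod 10): gcd(168, 10) = 2; 3 - 167 = -164, which IS divisible by 2, so compatible.
    Write x = 167 + 168·t and substitute into x ≡ 3 (mod 10): 168·t ≡ 3 − 167 = -164 (mod 10).
    Divide the congruence (and modulus) by g = 2: 84·t ≡ -82 (mod 5).
    Reduce coefficients mod 5: 4·t ≡ 3 (mod 5).
    The inverse of 4 mod 5 is 4 (since 4·4 = 16 = 3·5 + 1), so t ≡ 4·3 = 12 ≡ 2 (mod 5).
    Then x = 167 + 168·2 = 503, valid modulo lcm(168, 10) = 840: x ≡ 503 (mod 840).
Verify: 503 mod 8 = 7, 503 mod 21 = 20, 503 mod 10 = 3.

x ≡ 503 (mod 840).


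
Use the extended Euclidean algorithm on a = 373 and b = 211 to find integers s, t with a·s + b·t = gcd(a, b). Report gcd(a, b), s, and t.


Euclidean algorithm on (373, 211) — divide until remainder is 0:
  373 = 1 · 211 + 162
  211 = 1 · 162 + 49
  162 = 3 · 49 + 15
  49 = 3 · 15 + 4
  15 = 3 · 4 + 3
  4 = 1 · 3 + 1
  3 = 3 · 1 + 0
gcd(373, 211) = 1.
Track Bezout coefficients alongside the remainders: start with r₀ = 373 = a·1 + b·0 (s = 1, t = 0) and r₁ = 211 = a·0 + b·1 (s = 0, t = 1); each new remainder r_{k+1} = r_{k-1} − q_k·r_k inherits s_{k+1} = s_{k-1} − q_k·s_k, t_{k+1} = t_{k-1} − q_k·t_k, so r_k = a·s_k + b·t_k at every step:
  q = 1: r = 162, s = 1 − 1·0 = 1, t = 0 − 1·1 = -1  (check: 373·1 + 211·(-1) = 162)
  q = 1: r = 49, s = 0 − 1·1 = -1, t = 1 − 1·(-1) = 2  (check: 373·(-1) + 211·2 = 49)
  q = 3: r = 15, s = 1 − 3·(-1) = 4, t = -1 − 3·2 = -7  (check: 373·4 + 211·(-7) = 15)
  q = 3: r = 4, s = -1 − 3·4 = -13, t = 2 − 3·(-7) = 23  (check: 373·(-13) + 211·23 = 4)
  q = 3: r = 3, s = 4 − 3·(-13) = 43, t = -7 − 3·23 = -76  (check: 373·43 + 211·(-76) = 3)
  q = 1: r = 1, s = -13 − 1·43 = -56, t = 23 − 1·(-76) = 99  (check: 373·(-56) + 211·99 = 1)
The row with r = 1 (the gcd) gives the Bezout coefficients s = -56, t = 99.
Result: 373 · (-56) + 211 · (99) = 1.

gcd(373, 211) = 1; s = -56, t = 99 (check: 373·(-56) + 211·99 = 1).


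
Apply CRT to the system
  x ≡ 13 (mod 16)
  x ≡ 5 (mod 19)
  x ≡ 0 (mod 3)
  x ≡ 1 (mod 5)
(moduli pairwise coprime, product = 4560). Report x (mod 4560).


Product of moduli M = 16 · 19 · 3 · 5 = 4560.
Merge one congruence at a time:
  Start: x ≡ 13 (mod 16).
  Combine with x ≡ 5 (mod 19); new modulus lcm = 304.
    Write x = 13 + 16·t and substitute into x ≡ 5 (mod 19): 16·t ≡ 5 − 13 = -8 (mod 19).
    Reduce coefficients mod 19: 16·t ≡ 11 (mod 19).
    The inverse of 16 mod 19 is 6 (since 16·6 = 96 = 5·19 + 1), so t ≡ 6·11 = 66 ≡ 9 (mod 19).
    Then x = 13 + 16·9 = 157, valid modulo lcm(16, 19) = 304: x ≡ 157 (mod 304).
  Combine with x ≡ 0 (mod 3); new modulus lcm = 912.
    Write x = 157 + 304·t and substitute into x ≡ 0 (mod 3): 304·t ≡ 0 − 157 = -157 (mod 3).
    Reduce coefficients mod 3: 1·t ≡ 2 (mod 3).
    So t ≡ 2 (mod 3).
    Then x = 157 + 304·2 = 765, valid modulo lcm(304, 3) = 912: x ≡ 765 (mod 912).
  Combine with x ≡ 1 (mod 5); new modulus lcm = 4560.
    Write x = 765 + 912·t and substitute into x ≡ 1 (mod 5): 912·t ≡ 1 − 765 = -764 (mod 5).
    Reduce coefficients mod 5: 2·t ≡ 1 (mod 5).
    The inverse of 2 mod 5 is 3 (since 2·3 = 6 = 1·5 + 1), so t ≡ 3·1 = 3 ≡ 3 (mod 5).
    Then x = 765 + 912·3 = 3501, valid modulo lcm(912, 5) = 4560: x ≡ 3501 (mod 4560).
Verify against each original: 3501 mod 16 = 13, 3501 mod 19 = 5, 3501 mod 3 = 0, 3501 mod 5 = 1.

x ≡ 3501 (mod 4560).


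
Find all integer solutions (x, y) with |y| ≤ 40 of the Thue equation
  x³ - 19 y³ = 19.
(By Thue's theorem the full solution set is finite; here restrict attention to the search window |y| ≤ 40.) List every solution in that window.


The equation is x³ - 19y³ = 19. For fixed y, x³ = 19·y³ + 19, so a solution requires the RHS to be a perfect cube.
Strategy: iterate y from -40 to 40, compute RHS = 19·y³ + 19, and check whether it is a (positive or negative) perfect cube.
Check small values of y:
  y = 0: RHS = 19 is not a perfect cube.
  y = 1: RHS = 38 is not a perfect cube.
  y = -1: RHS = 0 = (0)³ ⇒ x = 0 works.
  y = 2: RHS = 171 is not a perfect cube.
  y = -2: RHS = -133 is not a perfect cube.
  y = 3: RHS = 532 is not a perfect cube.
  y = -3: RHS = -494 is not a perfect cube.
Continuing the search up to |y| = 40 finds no further solutions beyond those listed.
Collected solutions: (0, -1).

Solutions (with |y| ≤ 40): (0, -1).


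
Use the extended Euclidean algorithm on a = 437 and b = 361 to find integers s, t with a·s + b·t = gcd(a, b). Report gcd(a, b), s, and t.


Euclidean algorithm on (437, 361) — divide until remainder is 0:
  437 = 1 · 361 + 76
  361 = 4 · 76 + 57
  76 = 1 · 57 + 19
  57 = 3 · 19 + 0
gcd(437, 361) = 19.
Track Bezout coefficients alongside the remainders: start with r₀ = 437 = a·1 + b·0 (s = 1, t = 0) and r₁ = 361 = a·0 + b·1 (s = 0, t = 1); each new remainder r_{k+1} = r_{k-1} − q_k·r_k inherits s_{k+1} = s_{k-1} − q_k·s_k, t_{k+1} = t_{k-1} − q_k·t_k, so r_k = a·s_k + b·t_k at every step:
  q = 1: r = 76, s = 1 − 1·0 = 1, t = 0 − 1·1 = -1  (check: 437·1 + 361·(-1) = 76)
  q = 4: r = 57, s = 0 − 4·1 = -4, t = 1 − 4·(-1) = 5  (check: 437·(-4) + 361·5 = 57)
  q = 1: r = 19, s = 1 − 1·(-4) = 5, t = -1 − 1·5 = -6  (check: 437·5 + 361·(-6) = 19)
The row with r = 19 (the gcd) gives the Bezout coefficients s = 5, t = -6.
Result: 437 · (5) + 361 · (-6) = 19.

gcd(437, 361) = 19; s = 5, t = -6 (check: 437·5 + 361·(-6) = 19).


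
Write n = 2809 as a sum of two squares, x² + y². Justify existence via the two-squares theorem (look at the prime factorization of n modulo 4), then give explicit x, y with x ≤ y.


Step 1: Factor n = 2809 = 53^2.
Step 2: Check the mod-4 condition on each prime factor: 53 ≡ 1 (mod 4), exponent 2.
All primes ≡ 3 (mod 4) appear to even exponent (or don't appear), so by the two-squares theorem n IS expressible as a sum of two squares.
Step 3: Build a representation. Here n = 53 · 53 is a product of primes ≡ 1 (mod 4). Each prime p ≡ 1 (mod 4) is itself a sum of two squares; find a² by testing p − a² for a perfect square:
  53: 53 − 1² = 52, 53 − 2² = 49 = 7² ⇒ 53 = 2² + 7².
  Combine using the Brahmagupta–Fibonacci identity (a² + b²)(c² + d²) = (ac − bd)² + (ad + bc)² = (ac + bd)² + (ad − bc)²:
  53 · 53 = 2809: from (2² + 7²)(2² + 7²), take (2·2 − 7·7, 2·7 + 7·2) = (4 − 49, 14 + 14) = (-45, 28); dropping signs (only squares matter) gives (45, 28); check 45² + 28² = 2025 + 784 = 2809 ✓.
Step 4: Order so x ≤ y and verify: 28² + 45² = 784 + 2025 = 2809 = n. ✓

n = 2809 = 28² + 45² (one valid representation with x ≤ y).


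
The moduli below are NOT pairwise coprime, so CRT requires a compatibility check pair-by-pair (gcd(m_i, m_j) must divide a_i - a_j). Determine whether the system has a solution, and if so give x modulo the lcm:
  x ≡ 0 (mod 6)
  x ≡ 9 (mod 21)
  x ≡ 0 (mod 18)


Moduli 6, 21, 18 are not pairwise coprime, so CRT works modulo lcm(m_i) when all pairwise compatibility conditions hold.
Pairwise compatibility: gcd(m_i, m_j) must divide a_i - a_j for every pair.
Merge one congruence at a time:
  Start: x ≡ 0 (mod 6).
  Combine with x ≡ 9 (mod 21): gcd(6, 21) = 3; 9 - 0 = 9, which IS divisible by 3, so compatible.
    Write x = 0 + 6·t and substitute into x ≡ 9 (mod 21): 6·t ≡ 9 − 0 = 9 (mod 21).
    Divide the congruence (and modulus) by g = 3: 2·t ≡ 3 (mod 7).
    The inverse of 2 mod 7 is 4 (since 2·4 = 8 = 1·7 + 1), so t ≡ 4·3 = 12 ≡ 5 (mod 7).
    Then x = 0 + 6·5 = 30, valid modulo lcm(6, 21) = 42: x ≡ 30 (mod 42).
  Combine with x ≡ 0 (mod 18): gcd(42, 18) = 6; 0 - 30 = -30, which IS divisible by 6, so compatible.
    Write x = 30 + 42·t and substitute into x ≡ 0 (mod 18): 42·t ≡ 0 − 30 = -30 (mod 18).
    Divide the congruence (and modulus) by g = 6: 7·t ≡ -5 (mod 3).
    Reduce coefficients mod 3: 1·t ≡ 1 (mod 3).
    So t ≡ 1 (mod 3).
    Then x = 30 + 42·1 = 72, valid modulo lcm(42, 18) = 126: x ≡ 72 (mod 126).
Verify: 72 mod 6 = 0, 72 mod 21 = 9, 72 mod 18 = 0.

x ≡ 72 (mod 126).


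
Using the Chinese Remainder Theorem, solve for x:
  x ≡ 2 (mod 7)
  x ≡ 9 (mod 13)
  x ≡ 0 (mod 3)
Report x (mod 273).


Moduli 7, 13, 3 are pairwise coprime; by CRT there is a unique solution modulo M = 7 · 13 · 3 = 273.
Solve pairwise, accumulating the modulus:
  Start with x ≡ 2 (mod 7).
  Combine with x ≡ 9 (mod 13): since gcd(7, 13) = 1, we get a unique residue mod 91.
    Write x = 2 + 7·t and substitute into x ≡ 9 (mod 13): 7·t ≡ 9 − 2 = 7 (mod 13).
    The inverse of 7 mod 13 is 2 (since 7·2 = 14 = 1·13 + 1), so t ≡ 2·7 = 14 ≡ 1 (mod 13).
    Then x = 2 + 7·1 = 9, valid modulo lcm(7, 13) = 91: x ≡ 9 (mod 91).
  Combine with x ≡ 0 (mod 3): since gcd(91, 3) = 1, we get a unique residue mod 273.
    Write x = 9 + 91·t and substitute into x ≡ 0 (mod 3): 91·t ≡ 0 − 9 = -9 (mod 3).
    Reduce coefficients mod 3: 1·t ≡ 0 (mod 3).
    So t ≡ 0 (mod 3).
    Then x = 9 + 91·0 = 9, valid modulo lcm(91, 3) = 273: x ≡ 9 (mod 273).
Verify: 9 mod 7 = 2 ✓, 9 mod 13 = 9 ✓, 9 mod 3 = 0 ✓.

x ≡ 9 (mod 273).


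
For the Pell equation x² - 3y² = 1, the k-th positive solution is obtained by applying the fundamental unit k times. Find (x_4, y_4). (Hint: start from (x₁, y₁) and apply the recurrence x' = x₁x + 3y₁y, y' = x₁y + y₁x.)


Step 1: Find the fundamental solution (x₁, y₁) of x² - 3y² = 1.
  Expand √3 as a continued fraction. a₀ = ⌊√3⌋ = 1; iterate m_{k+1} = d_k·a_k − m_k, d_{k+1} = (3 − m_{k+1}²)/d_k, a_{k+1} = ⌊(a₀ + m_{k+1})/d_{k+1}⌋ (starting m₀ = 0, d₀ = 1), with convergents p_k = a_k·p_{k-1} + p_{k-2}, q_k = a_k·q_{k-1} + q_{k-2} (p₋₁ = 1, q₋₁ = 0):
  k = 0: a₀ = 1; p₀/q₀ = 1/1; p₀² − 3·q₀² = 1 − 3 = -2.
  k = 1: m = 1, d = 2, a = ⌊(1 + 1)/2⌋ = 1; p/q = (1·1 + 1)/(1·1 + 0) = 2/1; p² − 3·q² = 4 − 3 = 1.
  The first convergent with p² − 3·q² = 1 gives the fundamental solution (x₁, y₁) = (2, 1).
Step 2: Apply the recurrence (x_{n+1}, y_{n+1}) = (x₁x_n + 3y₁y_n, x₁y_n + y₁x_n) repeatedly.
  From (x_1, y_1) = (2, 1): x_2 = 2·2 + 3·1·1 = 7; y_2 = 2·1 + 1·2 = 4.
  From (x_2, y_2) = (7, 4): x_3 = 2·7 + 3·1·4 = 26; y_3 = 2·4 + 1·7 = 15.
  From (x_3, y_3) = (26, 15): x_4 = 2·26 + 3·1·15 = 97; y_4 = 2·15 + 1·26 = 56.
Step 3: Verify x_4² - 3·y_4² = 9409 - 9408 = 1 (should be 1). ✓

(x_1, y_1) = (2, 1); (x_4, y_4) = (97, 56).


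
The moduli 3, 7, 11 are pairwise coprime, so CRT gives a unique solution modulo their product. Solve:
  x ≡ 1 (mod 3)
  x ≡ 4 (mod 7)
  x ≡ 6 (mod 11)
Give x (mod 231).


Moduli 3, 7, 11 are pairwise coprime; by CRT there is a unique solution modulo M = 3 · 7 · 11 = 231.
Solve pairwise, accumulating the modulus:
  Start with x ≡ 1 (mod 3).
  Combine with x ≡ 4 (mod 7): since gcd(3, 7) = 1, we get a unique residue mod 21.
    Write x = 1 + 3·t and substitute into x ≡ 4 (mod 7): 3·t ≡ 4 − 1 = 3 (mod 7).
    The inverse of 3 mod 7 is 5 (since 3·5 = 15 = 2·7 + 1), so t ≡ 5·3 = 15 ≡ 1 (mod 7).
    Then x = 1 + 3·1 = 4, valid modulo lcm(3, 7) = 21: x ≡ 4 (mod 21).
  Combine with x ≡ 6 (mod 11): since gcd(21, 11) = 1, we get a unique residue mod 231.
    Write x = 4 + 21·t and substitute into x ≡ 6 (mod 11): 21·t ≡ 6 − 4 = 2 (mod 11).
    Reduce coefficients mod 11: 10·t ≡ 2 (mod 11).
    The inverse of 10 mod 11 is 10 (since 10·10 = 100 = 9·11 + 1), so t ≡ 10·2 = 20 ≡ 9 (mod 11).
    Then x = 4 + 21·9 = 193, valid modulo lcm(21, 11) = 231: x ≡ 193 (mod 231).
Verify: 193 mod 3 = 1 ✓, 193 mod 7 = 4 ✓, 193 mod 11 = 6 ✓.

x ≡ 193 (mod 231).


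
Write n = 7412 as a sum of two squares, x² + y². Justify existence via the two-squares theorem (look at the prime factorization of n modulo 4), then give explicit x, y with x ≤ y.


Step 1: Factor n = 7412 = 2^2 · 17 · 109.
Step 2: Check the mod-4 condition on each prime factor: 2 = 2 (special); 17 ≡ 1 (mod 4), exponent 1; 109 ≡ 1 (mod 4), exponent 1.
All primes ≡ 3 (mod 4) appear to even exponent (or don't appear), so by the two-squares theorem n IS expressible as a sum of two squares.
Step 3: Build a representation. Group n = k² · m with k = 2 and m = 17 · 109 = 1853 (a product of primes ≡ 1 (mod 4)); a representation of m scales to one of n via (k·x)² + (k·y)² = k²(x² + y²). Each prime p ≡ 1 (mod 4) is itself a sum of two squares; find a² by testing p − a² for a perfect square:
  17: 17 − 1² = 16 = 4² ⇒ 17 = 1² + 4².
  109: 109 − 1² = 108, 109 − 2² = 105, 109 − 3² = 100 = 10² ⇒ 109 = 3² + 10².
  Combine using the Brahmagupta–Fibonacci identity (a² + b²)(c² + d²) = (ac − bd)² + (ad + bc)² = (ac + bd)² + (ad − bc)²:
  17 · 109 = 1853: from (1² + 4²)(3² + 10²), take (1·3 − 4·10, 1·10 + 4·3) = (3 − 40, 10 + 12) = (-37, 22); dropping signs (only squares matter) gives (37, 22); check 37² + 22² = 1369 + 484 = 1853 ✓.
  Scale by k = 2: (2·37, 2·22) = (74, 44).
Step 4: Order so x ≤ y and verify: 44² + 74² = 1936 + 5476 = 7412 = n. ✓

n = 7412 = 44² + 74² (one valid representation with x ≤ y).


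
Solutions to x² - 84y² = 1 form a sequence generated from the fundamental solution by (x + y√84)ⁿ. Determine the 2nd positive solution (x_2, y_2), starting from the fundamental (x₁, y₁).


Step 1: Find the fundamental solution (x₁, y₁) of x² - 84y² = 1.
  Expand √84 as a continued fraction. a₀ = ⌊√84⌋ = 9; iterate m_{k+1} = d_k·a_k − m_k, d_{k+1} = (84 − m_{k+1}²)/d_k, a_{k+1} = ⌊(a₀ + m_{k+1})/d_{k+1}⌋ (starting m₀ = 0, d₀ = 1), with convergents p_k = a_k·p_{k-1} + p_{k-2}, q_k = a_k·q_{k-1} + q_{k-2} (p₋₁ = 1, q₋₁ = 0):
  k = 0: a₀ = 9; p₀/q₀ = 9/1; p₀² − 84·q₀² = 81 − 84 = -3.
  k = 1: m = 9, d = 3, a = ⌊(9 + 9)/3⌋ = 6; p/q = (6·9 + 1)/(6·1 + 0) = 55/6; p² − 84·q² = 3025 − 3024 = 1.
  The first convergent with p² − 84·q² = 1 gives the fundamental solution (x₁, y₁) = (55, 6).
Step 2: Apply the recurrence (x_{n+1}, y_{n+1}) = (x₁x_n + 84y₁y_n, x₁y_n + y₁x_n) repeatedly.
  From (x_1, y_1) = (55, 6): x_2 = 55·55 + 84·6·6 = 6049; y_2 = 55·6 + 6·55 = 660.
Step 3: Verify x_2² - 84·y_2² = 36590401 - 36590400 = 1 (should be 1). ✓

(x_1, y_1) = (55, 6); (x_2, y_2) = (6049, 660).


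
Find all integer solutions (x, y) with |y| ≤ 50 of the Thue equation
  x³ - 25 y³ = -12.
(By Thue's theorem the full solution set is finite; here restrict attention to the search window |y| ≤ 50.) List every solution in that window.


The equation is x³ - 25y³ = -12. For fixed y, x³ = 25·y³ − 12, so a solution requires the RHS to be a perfect cube.
Strategy: iterate y from -50 to 50, compute RHS = 25·y³ − 12, and check whether it is a (positive or negative) perfect cube.
Check small values of y:
  y = 0: RHS = -12 is not a perfect cube.
  y = 1: RHS = 13 is not a perfect cube.
  y = -1: RHS = -37 is not a perfect cube.
  y = 2: RHS = 188 is not a perfect cube.
  y = -2: RHS = -212 is not a perfect cube.
  y = 3: RHS = 663 is not a perfect cube.
  y = -3: RHS = -687 is not a perfect cube.
Continuing the search up to |y| = 50 finds no solutions either.
No (x, y) in the scanned range satisfies the equation.

No integer solutions with |y| ≤ 50.


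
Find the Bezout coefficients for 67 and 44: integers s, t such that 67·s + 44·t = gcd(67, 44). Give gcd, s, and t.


Euclidean algorithm on (67, 44) — divide until remainder is 0:
  67 = 1 · 44 + 23
  44 = 1 · 23 + 21
  23 = 1 · 21 + 2
  21 = 10 · 2 + 1
  2 = 2 · 1 + 0
gcd(67, 44) = 1.
Track Bezout coefficients alongside the remainders: start with r₀ = 67 = a·1 + b·0 (s = 1, t = 0) and r₁ = 44 = a·0 + b·1 (s = 0, t = 1); each new remainder r_{k+1} = r_{k-1} − q_k·r_k inherits s_{k+1} = s_{k-1} − q_k·s_k, t_{k+1} = t_{k-1} − q_k·t_k, so r_k = a·s_k + b·t_k at every step:
  q = 1: r = 23, s = 1 − 1·0 = 1, t = 0 − 1·1 = -1  (check: 67·1 + 44·(-1) = 23)
  q = 1: r = 21, s = 0 − 1·1 = -1, t = 1 − 1·(-1) = 2  (check: 67·(-1) + 44·2 = 21)
  q = 1: r = 2, s = 1 − 1·(-1) = 2, t = -1 − 1·2 = -3  (check: 67·2 + 44·(-3) = 2)
  q = 10: r = 1, s = -1 − 10·2 = -21, t = 2 − 10·(-3) = 32  (check: 67·(-21) + 44·32 = 1)
The row with r = 1 (the gcd) gives the Bezout coefficients s = -21, t = 32.
Result: 67 · (-21) + 44 · (32) = 1.

gcd(67, 44) = 1; s = -21, t = 32 (check: 67·(-21) + 44·32 = 1).


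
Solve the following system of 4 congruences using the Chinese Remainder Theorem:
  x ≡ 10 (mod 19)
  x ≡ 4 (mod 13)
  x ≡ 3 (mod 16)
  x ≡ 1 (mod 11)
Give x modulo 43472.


Product of moduli M = 19 · 13 · 16 · 11 = 43472.
Merge one congruence at a time:
  Start: x ≡ 10 (mod 19).
  Combine with x ≡ 4 (mod 13); new modulus lcm = 247.
    Write x = 10 + 19·t and substitute into x ≡ 4 (mod 13): 19·t ≡ 4 − 10 = -6 (mod 13).
    Reduce coefficients mod 13: 6·t ≡ 7 (mod 13).
    The inverse of 6 mod 13 is 11 (since 6·11 = 66 = 5·13 + 1), so t ≡ 11·7 = 77 ≡ 12 (mod 13).
    Then x = 10 + 19·12 = 238, valid modulo lcm(19, 13) = 247: x ≡ 238 (mod 247).
  Combine with x ≡ 3 (mod 16); new modulus lcm = 3952.
    Write x = 238 + 247·t and substitute into x ≡ 3 (mod 16): 247·t ≡ 3 − 238 = -235 (mod 16).
    Reduce coefficients mod 16: 7·t ≡ 5 (mod 16).
    The inverse of 7 mod 16 is 7 (since 7·7 = 49 = 3·16 + 1), so t ≡ 7·5 = 35 ≡ 3 (mod 16).
    Then x = 238 + 247·3 = 979, valid modulo lcm(247, 16) = 3952: x ≡ 979 (mod 3952).
  Combine with x ≡ 1 (mod 11); new modulus lcm = 43472.
    Write x = 979 + 3952·t and substitute into x ≡ 1 (mod 11): 3952·t ≡ 1 − 979 = -978 (mod 11).
    Reduce coefficients mod 11: 3·t ≡ 1 (mod 11).
    The inverse of 3 mod 11 is 4 (since 3·4 = 12 = 1·11 + 1), so t ≡ 4·1 = 4 ≡ 4 (mod 11).
    Then x = 979 + 3952·4 = 16787, valid modulo lcm(3952, 11) = 43472: x ≡ 16787 (mod 43472).
Verify against each original: 16787 mod 19 = 10, 16787 mod 13 = 4, 16787 mod 16 = 3, 16787 mod 11 = 1.

x ≡ 16787 (mod 43472).


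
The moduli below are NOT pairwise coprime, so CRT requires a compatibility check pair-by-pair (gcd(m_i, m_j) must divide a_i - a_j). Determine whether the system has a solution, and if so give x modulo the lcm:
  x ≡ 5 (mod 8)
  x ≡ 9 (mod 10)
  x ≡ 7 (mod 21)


Moduli 8, 10, 21 are not pairwise coprime, so CRT works modulo lcm(m_i) when all pairwise compatibility conditions hold.
Pairwise compatibility: gcd(m_i, m_j) must divide a_i - a_j for every pair.
Merge one congruence at a time:
  Start: x ≡ 5 (mod 8).
  Combine with x ≡ 9 (mod 10): gcd(8, 10) = 2; 9 - 5 = 4, which IS divisible by 2, so compatible.
    Write x = 5 + 8·t and substitute into x ≡ 9 (mod 10): 8·t ≡ 9 − 5 = 4 (mod 10).
    Divide the congruence (and modulus) by g = 2: 4·t ≡ 2 (mod 5).
    The inverse of 4 mod 5 is 4 (since 4·4 = 16 = 3·5 + 1), so t ≡ 4·2 = 8 ≡ 3 (mod 5).
    Then x = 5 + 8·3 = 29, valid modulo lcm(8, 10) = 40: x ≡ 29 (mod 40).
  Combine with x ≡ 7 (mod 21): gcd(40, 21) = 1; 7 - 29 = -22, which IS divisible by 1, so compatible.
    Write x = 29 + 40·t and substitute into x ≡ 7 (mod 21): 40·t ≡ 7 − 29 = -22 (mod 21).
    Reduce coefficients mod 21: 19·t ≡ 20 (mod 21).
    The inverse of 19 mod 21 is 10 (since 19·10 = 190 = 9·21 + 1), so t ≡ 10·20 = 200 ≡ 11 (mod 21).
    Then x = 29 + 40·11 = 469, valid modulo lcm(40, 21) = 840: x ≡ 469 (mod 840).
Verify: 469 mod 8 = 5, 469 mod 10 = 9, 469 mod 21 = 7.

x ≡ 469 (mod 840).


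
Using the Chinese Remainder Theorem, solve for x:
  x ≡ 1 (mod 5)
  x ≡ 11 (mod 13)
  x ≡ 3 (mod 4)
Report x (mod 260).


Moduli 5, 13, 4 are pairwise coprime; by CRT there is a unique solution modulo M = 5 · 13 · 4 = 260.
Solve pairwise, accumulating the modulus:
  Start with x ≡ 1 (mod 5).
  Combine with x ≡ 11 (mod 13): since gcd(5, 13) = 1, we get a unique residue mod 65.
    Write x = 1 + 5·t and substitute into x ≡ 11 (mod 13): 5·t ≡ 11 − 1 = 10 (mod 13).
    The inverse of 5 mod 13 is 8 (since 5·8 = 40 = 3·13 + 1), so t ≡ 8·10 = 80 ≡ 2 (mod 13).
    Then x = 1 + 5·2 = 11, valid modulo lcm(5, 13) = 65: x ≡ 11 (mod 65).
  Combine with x ≡ 3 (mod 4): since gcd(65, 4) = 1, we get a unique residue mod 260.
    Write x = 11 + 65·t and substitute into x ≡ 3 (mod 4): 65·t ≡ 3 − 11 = -8 (mod 4).
    Reduce coefficients mod 4: 1·t ≡ 0 (mod 4).
    So t ≡ 0 (mod 4).
    Then x = 11 + 65·0 = 11, valid modulo lcm(65, 4) = 260: x ≡ 11 (mod 260).
Verify: 11 mod 5 = 1 ✓, 11 mod 13 = 11 ✓, 11 mod 4 = 3 ✓.

x ≡ 11 (mod 260).


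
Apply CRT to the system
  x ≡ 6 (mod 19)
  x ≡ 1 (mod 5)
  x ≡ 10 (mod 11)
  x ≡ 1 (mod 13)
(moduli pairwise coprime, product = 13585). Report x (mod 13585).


Product of moduli M = 19 · 5 · 11 · 13 = 13585.
Merge one congruence at a time:
  Start: x ≡ 6 (mod 19).
  Combine with x ≡ 1 (mod 5); new modulus lcm = 95.
    Write x = 6 + 19·t and substitute into x ≡ 1 (mod 5): 19·t ≡ 1 − 6 = -5 (mod 5).
    Reduce coefficients mod 5: 4·t ≡ 0 (mod 5).
    The inverse of 4 mod 5 is 4 (since 4·4 = 16 = 3·5 + 1), so t ≡ 4·0 = 0 ≡ 0 (mod 5).
    Then x = 6 + 19·0 = 6, valid modulo lcm(19, 5) = 95: x ≡ 6 (mod 95).
  Combine with x ≡ 10 (mod 11); new modulus lcm = 1045.
    Write x = 6 + 95·t and substitute into x ≡ 10 (mod 11): 95·t ≡ 10 − 6 = 4 (mod 11).
    Reduce coefficients mod 11: 7·t ≡ 4 (mod 11).
    The inverse of 7 mod 11 is 8 (since 7·8 = 56 = 5·11 + 1), so t ≡ 8·4 = 32 ≡ 10 (mod 11).
    Then x = 6 + 95·10 = 956, valid modulo lcm(95, 11) = 1045: x ≡ 956 (mod 1045).
  Combine with x ≡ 1 (mod 13); new modulus lcm = 13585.
    Write x = 956 + 1045·t and substitute into x ≡ 1 (mod 13): 1045·t ≡ 1 − 956 = -955 (mod 13).
    Reduce coefficients mod 13: 5·t ≡ 7 (mod 13).
    The inverse of 5 mod 13 is 8 (since 5·8 = 40 = 3·13 + 1), so t ≡ 8·7 = 56 ≡ 4 (mod 13).
    Then x = 956 + 1045·4 = 5136, valid modulo lcm(1045, 13) = 13585: x ≡ 5136 (mod 13585).
Verify against each original: 5136 mod 19 = 6, 5136 mod 5 = 1, 5136 mod 11 = 10, 5136 mod 13 = 1.

x ≡ 5136 (mod 13585).


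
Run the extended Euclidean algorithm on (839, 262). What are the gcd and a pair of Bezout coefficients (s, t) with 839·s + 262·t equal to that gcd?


Euclidean algorithm on (839, 262) — divide until remainder is 0:
  839 = 3 · 262 + 53
  262 = 4 · 53 + 50
  53 = 1 · 50 + 3
  50 = 16 · 3 + 2
  3 = 1 · 2 + 1
  2 = 2 · 1 + 0
gcd(839, 262) = 1.
Track Bezout coefficients alongside the remainders: start with r₀ = 839 = a·1 + b·0 (s = 1, t = 0) and r₁ = 262 = a·0 + b·1 (s = 0, t = 1); each new remainder r_{k+1} = r_{k-1} − q_k·r_k inherits s_{k+1} = s_{k-1} − q_k·s_k, t_{k+1} = t_{k-1} − q_k·t_k, so r_k = a·s_k + b·t_k at every step:
  q = 3: r = 53, s = 1 − 3·0 = 1, t = 0 − 3·1 = -3  (check: 839·1 + 262·(-3) = 53)
  q = 4: r = 50, s = 0 − 4·1 = -4, t = 1 − 4·(-3) = 13  (check: 839·(-4) + 262·13 = 50)
  q = 1: r = 3, s = 1 − 1·(-4) = 5, t = -3 − 1·13 = -16  (check: 839·5 + 262·(-16) = 3)
  q = 16: r = 2, s = -4 − 16·5 = -84, t = 13 − 16·(-16) = 269  (check: 839·(-84) + 262·269 = 2)
  q = 1: r = 1, s = 5 − 1·(-84) = 89, t = -16 − 1·269 = -285  (check: 839·89 + 262·(-285) = 1)
The row with r = 1 (the gcd) gives the Bezout coefficients s = 89, t = -285.
Result: 839 · (89) + 262 · (-285) = 1.

gcd(839, 262) = 1; s = 89, t = -285 (check: 839·89 + 262·(-285) = 1).


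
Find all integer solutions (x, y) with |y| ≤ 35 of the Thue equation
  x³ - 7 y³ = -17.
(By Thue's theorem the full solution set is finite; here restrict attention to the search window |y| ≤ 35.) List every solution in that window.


The equation is x³ - 7y³ = -17. For fixed y, x³ = 7·y³ − 17, so a solution requires the RHS to be a perfect cube.
Strategy: iterate y from -35 to 35, compute RHS = 7·y³ − 17, and check whether it is a (positive or negative) perfect cube.
Check small values of y:
  y = 0: RHS = -17 is not a perfect cube.
  y = 1: RHS = -10 is not a perfect cube.
  y = -1: RHS = -24 is not a perfect cube.
  y = 2: RHS = 39 is not a perfect cube.
  y = -2: RHS = -73 is not a perfect cube.
  y = 3: RHS = 172 is not a perfect cube.
  y = -3: RHS = -206 is not a perfect cube.
Continuing the search up to |y| = 35 finds no solutions either.
No (x, y) in the scanned range satisfies the equation.

No integer solutions with |y| ≤ 35.


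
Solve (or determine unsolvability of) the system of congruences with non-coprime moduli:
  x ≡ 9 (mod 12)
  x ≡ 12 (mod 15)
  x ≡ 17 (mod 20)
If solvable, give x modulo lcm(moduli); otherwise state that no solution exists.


Moduli 12, 15, 20 are not pairwise coprime, so CRT works modulo lcm(m_i) when all pairwise compatibility conditions hold.
Pairwise compatibility: gcd(m_i, m_j) must divide a_i - a_j for every pair.
Merge one congruence at a time:
  Start: x ≡ 9 (mod 12).
  Combine with x ≡ 12 (mod 15): gcd(12, 15) = 3; 12 - 9 = 3, which IS divisible by 3, so compatible.
    Write x = 9 + 12·t and substitute into x ≡ 12 (mod 15): 12·t ≡ 12 − 9 = 3 (mod 15).
    Divide the congruence (and modulus) by g = 3: 4·t ≡ 1 (mod 5).
    The inverse of 4 mod 5 is 4 (since 4·4 = 16 = 3·5 + 1), so t ≡ 4·1 = 4 ≡ 4 (mod 5).
    Then x = 9 + 12·4 = 57, valid modulo lcm(12, 15) = 60: x ≡ 57 (mod 60).
  Combine with x ≡ 17 (mod 20): gcd(60, 20) = 20; 17 - 57 = -40, which IS divisible by 20, so compatible.
    Write x = 57 + 60·t and substitute into x ≡ 17 (mod 20): 60·t ≡ 17 − 57 = -40 (mod 20).
    Divide the congruence (and modulus) by g = 20: 3·t ≡ -2 (mod 1).
    Modulo 1 every t works; take t = 0.
    Then x = 57 + 60·0 = 57, valid modulo lcm(60, 20) = 60: x ≡ 57 (mod 60).
Verify: 57 mod 12 = 9, 57 mod 15 = 12, 57 mod 20 = 17.

x ≡ 57 (mod 60).


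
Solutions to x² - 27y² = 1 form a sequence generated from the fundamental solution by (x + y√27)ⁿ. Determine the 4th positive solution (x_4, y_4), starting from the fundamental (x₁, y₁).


Step 1: Find the fundamental solution (x₁, y₁) of x² - 27y² = 1.
  Expand √27 as a continued fraction. a₀ = ⌊√27⌋ = 5; iterate m_{k+1} = d_k·a_k − m_k, d_{k+1} = (27 − m_{k+1}²)/d_k, a_{k+1} = ⌊(a₀ + m_{k+1})/d_{k+1}⌋ (starting m₀ = 0, d₀ = 1), with convergents p_k = a_k·p_{k-1} + p_{k-2}, q_k = a_k·q_{k-1} + q_{k-2} (p₋₁ = 1, q₋₁ = 0):
  k = 0: a₀ = 5; p₀/q₀ = 5/1; p₀² − 27·q₀² = 25 − 27 = -2.
  k = 1: m = 5, d = 2, a = ⌊(5 + 5)/2⌋ = 5; p/q = (5·5 + 1)/(5·1 + 0) = 26/5; p² − 27·q² = 676 − 675 = 1.
  The first convergent with p² − 27·q² = 1 gives the fundamental solution (x₁, y₁) = (26, 5).
Step 2: Apply the recurrence (x_{n+1}, y_{n+1}) = (x₁x_n + 27y₁y_n, x₁y_n + y₁x_n) repeatedly.
  From (x_1, y_1) = (26, 5): x_2 = 26·26 + 27·5·5 = 1351; y_2 = 26·5 + 5·26 = 260.
  From (x_2, y_2) = (1351, 260): x_3 = 26·1351 + 27·5·260 = 70226; y_3 = 26·260 + 5·1351 = 13515.
  From (x_3, y_3) = (70226, 13515): x_4 = 26·70226 + 27·5·13515 = 3650401; y_4 = 26·13515 + 5·70226 = 702520.
Step 3: Verify x_4² - 27·y_4² = 13325427460801 - 13325427460800 = 1 (should be 1). ✓

(x_1, y_1) = (26, 5); (x_4, y_4) = (3650401, 702520).


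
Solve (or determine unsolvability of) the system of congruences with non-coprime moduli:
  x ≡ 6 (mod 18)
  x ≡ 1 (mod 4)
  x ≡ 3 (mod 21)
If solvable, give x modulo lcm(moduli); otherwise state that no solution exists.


Moduli 18, 4, 21 are not pairwise coprime, so CRT works modulo lcm(m_i) when all pairwise compatibility conditions hold.
Pairwise compatibility: gcd(m_i, m_j) must divide a_i - a_j for every pair.
Merge one congruence at a time:
  Start: x ≡ 6 (mod 18).
  Combine with x ≡ 1 (mod 4): gcd(18, 4) = 2, and 1 - 6 = -5 is NOT divisible by 2.
    ⇒ system is inconsistent (no integer solution).

No solution (the system is inconsistent).


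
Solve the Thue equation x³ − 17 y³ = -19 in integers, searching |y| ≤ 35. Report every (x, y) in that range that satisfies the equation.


The equation is x³ - 17y³ = -19. For fixed y, x³ = 17·y³ − 19, so a solution requires the RHS to be a perfect cube.
Strategy: iterate y from -35 to 35, compute RHS = 17·y³ − 19, and check whether it is a (positive or negative) perfect cube.
Check small values of y:
  y = 0: RHS = -19 is not a perfect cube.
  y = 1: RHS = -2 is not a perfect cube.
  y = -1: RHS = -36 is not a perfect cube.
  y = 2: RHS = 117 is not a perfect cube.
  y = -2: RHS = -155 is not a perfect cube.
  y = 3: RHS = 440 is not a perfect cube.
  y = -3: RHS = -478 is not a perfect cube.
Continuing the search up to |y| = 35 finds no solutions either.
No (x, y) in the scanned range satisfies the equation.

No integer solutions with |y| ≤ 35.


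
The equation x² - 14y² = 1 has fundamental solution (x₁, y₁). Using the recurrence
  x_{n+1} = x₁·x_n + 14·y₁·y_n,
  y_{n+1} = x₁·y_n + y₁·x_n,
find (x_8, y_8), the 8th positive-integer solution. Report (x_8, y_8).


Step 1: Find the fundamental solution (x₁, y₁) of x² - 14y² = 1.
  Expand √14 as a continued fraction. a₀ = ⌊√14⌋ = 3; iterate m_{k+1} = d_k·a_k − m_k, d_{k+1} = (14 − m_{k+1}²)/d_k, a_{k+1} = ⌊(a₀ + m_{k+1})/d_{k+1}⌋ (starting m₀ = 0, d₀ = 1), with convergents p_k = a_k·p_{k-1} + p_{k-2}, q_k = a_k·q_{k-1} + q_{k-2} (p₋₁ = 1, q₋₁ = 0):
  k = 0: a₀ = 3; p₀/q₀ = 3/1; p₀² − 14·q₀² = 9 − 14 = -5.
  k = 1: m = 3, d = 5, a = ⌊(3 + 3)/5⌋ = 1; p/q = (1·3 + 1)/(1·1 + 0) = 4/1; p² − 14·q² = 16 − 14 = 2.
  k = 2: m = 2, d = 2, a = ⌊(3 + 2)/2⌋ = 2; p/q = (2·4 + 3)/(2·1 + 1) = 11/3; p² − 14·q² = 121 − 126 = -5.
  k = 3: m = 2, d = 5, a = ⌊(3 + 2)/5⌋ = 1; p/q = (1·11 + 4)/(1·3 + 1) = 15/4; p² − 14·q² = 225 − 224 = 1.
  The first convergent with p² − 14·q² = 1 gives the fundamental solution (x₁, y₁) = (15, 4).
Step 2: Apply the recurrence (x_{n+1}, y_{n+1}) = (x₁x_n + 14y₁y_n, x₁y_n + y₁x_n) repeatedly.
  From (x_1, y_1) = (15, 4): x_2 = 15·15 + 14·4·4 = 449; y_2 = 15·4 + 4·15 = 120.
  From (x_2, y_2) = (449, 120): x_3 = 15·449 + 14·4·120 = 13455; y_3 = 15·120 + 4·449 = 3596.
  From (x_3, y_3) = (13455, 3596): x_4 = 15·13455 + 14·4·3596 = 403201; y_4 = 15·3596 + 4·13455 = 107760.
  From (x_4, y_4) = (403201, 107760): x_5 = 15·403201 + 14·4·107760 = 12082575; y_5 = 15·107760 + 4·403201 = 3229204.
  From (x_5, y_5) = (12082575, 3229204): x_6 = 15·12082575 + 14·4·3229204 = 362074049; y_6 = 15·3229204 + 4·12082575 = 96768360.
  From (x_6, y_6) = (362074049, 96768360): x_7 = 15·362074049 + 14·4·96768360 = 10850138895; y_7 = 15·96768360 + 4·362074049 = 2899821596.
  From (x_7, y_7) = (10850138895, 2899821596): x_8 = 15·10850138895 + 14·4·2899821596 = 325142092801; y_8 = 15·2899821596 + 4·10850138895 = 86897879520.
Step 3: Verify x_8² - 14·y_8² = 105717380511014096025601 - 105717380511014096025600 = 1 (should be 1). ✓

(x_1, y_1) = (15, 4); (x_8, y_8) = (325142092801, 86897879520).


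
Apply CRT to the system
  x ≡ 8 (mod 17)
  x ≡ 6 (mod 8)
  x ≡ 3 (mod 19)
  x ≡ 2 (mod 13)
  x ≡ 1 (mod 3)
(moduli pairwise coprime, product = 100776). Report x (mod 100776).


Product of moduli M = 17 · 8 · 19 · 13 · 3 = 100776.
Merge one congruence at a time:
  Start: x ≡ 8 (mod 17).
  Combine with x ≡ 6 (mod 8); new modulus lcm = 136.
    Write x = 8 + 17·t and substitute into x ≡ 6 (mod 8): 17·t ≡ 6 − 8 = -2 (mod 8).
    Reduce coefficients mod 8: 1·t ≡ 6 (mod 8).
    So t ≡ 6 (mod 8).
    Then x = 8 + 17·6 = 110, valid modulo lcm(17, 8) = 136: x ≡ 110 (mod 136).
  Combine with x ≡ 3 (mod 19); new modulus lcm = 2584.
    Write x = 110 + 136·t and substitute into x ≡ 3 (mod 19): 136·t ≡ 3 − 110 = -107 (mod 19).
    Reduce coefficients mod 19: 3·t ≡ 7 (mod 19).
    The inverse of 3 mod 19 is 13 (since 3·13 = 39 = 2·19 + 1), so t ≡ 13·7 = 91 ≡ 15 (mod 19).
    Then x = 110 + 136·15 = 2150, valid modulo lcm(136, 19) = 2584: x ≡ 2150 (mod 2584).
  Combine with x ≡ 2 (mod 13); new modulus lcm = 33592.
    Write x = 2150 + 2584·t and substitute into x ≡ 2 (mod 13): 2584·t ≡ 2 − 2150 = -2148 (mod 13).
    Reduce coefficients mod 13: 10·t ≡ 10 (mod 13).
    The inverse of 10 mod 13 is 4 (since 10·4 = 40 = 3·13 + 1), so t ≡ 4·10 = 40 ≡ 1 (mod 13).
    Then x = 2150 + 2584·1 = 4734, valid modulo lcm(2584, 13) = 33592: x ≡ 4734 (mod 33592).
  Combine with x ≡ 1 (mod 3); new modulus lcm = 100776.
    Write x = 4734 + 33592·t and substitute into x ≡ 1 (mod 3): 33592·t ≡ 1 − 4734 = -4733 (mod 3).
    Reduce coefficients mod 3: 1·t ≡ 1 (mod 3).
    So t ≡ 1 (mod 3).
    Then x = 4734 + 33592·1 = 38326, valid modulo lcm(33592, 3) = 100776: x ≡ 38326 (mod 100776).
Verify against each original: 38326 mod 17 = 8, 38326 mod 8 = 6, 38326 mod 19 = 3, 38326 mod 13 = 2, 38326 mod 3 = 1.

x ≡ 38326 (mod 100776).


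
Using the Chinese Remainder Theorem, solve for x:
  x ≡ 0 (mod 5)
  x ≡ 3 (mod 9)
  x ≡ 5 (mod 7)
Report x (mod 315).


Moduli 5, 9, 7 are pairwise coprime; by CRT there is a unique solution modulo M = 5 · 9 · 7 = 315.
Solve pairwise, accumulating the modulus:
  Start with x ≡ 0 (mod 5).
  Combine with x ≡ 3 (mod 9): since gcd(5, 9) = 1, we get a unique residue mod 45.
    Write x = 0 + 5·t and substitute into x ≡ 3 (mod 9): 5·t ≡ 3 − 0 = 3 (mod 9).
    The inverse of 5 mod 9 is 2 (since 5·2 = 10 = 1·9 + 1), so t ≡ 2·3 = 6 ≡ 6 (mod 9).
    Then x = 0 + 5·6 = 30, valid modulo lcm(5, 9) = 45: x ≡ 30 (mod 45).
  Combine with x ≡ 5 (mod 7): since gcd(45, 7) = 1, we get a unique residue mod 315.
    Write x = 30 + 45·t and substitute into x ≡ 5 (mod 7): 45·t ≡ 5 − 30 = -25 (mod 7).
    Reduce coefficients mod 7: 3·t ≡ 3 (mod 7).
    The inverse of 3 mod 7 is 5 (since 3·5 = 15 = 2·7 + 1), so t ≡ 5·3 = 15 ≡ 1 (mod 7).
    Then x = 30 + 45·1 = 75, valid modulo lcm(45, 7) = 315: x ≡ 75 (mod 315).
Verify: 75 mod 5 = 0 ✓, 75 mod 9 = 3 ✓, 75 mod 7 = 5 ✓.

x ≡ 75 (mod 315).


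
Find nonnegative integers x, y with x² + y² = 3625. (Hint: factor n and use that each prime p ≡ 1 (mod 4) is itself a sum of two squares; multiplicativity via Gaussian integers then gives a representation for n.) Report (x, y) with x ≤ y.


Step 1: Factor n = 3625 = 5^3 · 29.
Step 2: Check the mod-4 condition on each prime factor: 5 ≡ 1 (mod 4), exponent 3; 29 ≡ 1 (mod 4), exponent 1.
All primes ≡ 3 (mod 4) appear to even exponent (or don't appear), so by the two-squares theorem n IS expressible as a sum of two squares.
Step 3: Build a representation. Group n = k² · m with k = 5 and m = 5 · 29 = 145 (a product of primes ≡ 1 (mod 4)); a representation of m scales to one of n via (k·x)² + (k·y)² = k²(x² + y²). Each prime p ≡ 1 (mod 4) is itself a sum of two squares; find a² by testing p − a² for a perfect square:
  5: 5 − 1² = 4 = 2² ⇒ 5 = 1² + 2².
  29: 29 − 1² = 28, 29 − 2² = 25 = 5² ⇒ 29 = 2² + 5².
  Combine using the Brahmagupta–Fibonacci identity (a² + b²)(c² + d²) = (ac − bd)² + (ad + bc)² = (ac + bd)² + (ad − bc)²:
  5 · 29 = 145: from (1² + 2²)(2² + 5²), take (1·2 − 2·5, 1·5 + 2·2) = (2 − 10, 5 + 4) = (-8, 9); dropping signs (only squares matter) gives (8, 9); check 8² + 9² = 64 + 81 = 145 ✓.
  Scale by k = 5: (5·8, 5·9) = (40, 45).
Step 4: Order so x ≤ y and verify: 40² + 45² = 1600 + 2025 = 3625 = n. ✓

n = 3625 = 40² + 45² (one valid representation with x ≤ y).


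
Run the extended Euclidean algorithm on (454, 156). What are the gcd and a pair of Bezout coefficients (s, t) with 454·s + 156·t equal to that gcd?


Euclidean algorithm on (454, 156) — divide until remainder is 0:
  454 = 2 · 156 + 142
  156 = 1 · 142 + 14
  142 = 10 · 14 + 2
  14 = 7 · 2 + 0
gcd(454, 156) = 2.
Track Bezout coefficients alongside the remainders: start with r₀ = 454 = a·1 + b·0 (s = 1, t = 0) and r₁ = 156 = a·0 + b·1 (s = 0, t = 1); each new remainder r_{k+1} = r_{k-1} − q_k·r_k inherits s_{k+1} = s_{k-1} − q_k·s_k, t_{k+1} = t_{k-1} − q_k·t_k, so r_k = a·s_k + b·t_k at every step:
  q = 2: r = 142, s = 1 − 2·0 = 1, t = 0 − 2·1 = -2  (check: 454·1 + 156·(-2) = 142)
  q = 1: r = 14, s = 0 − 1·1 = -1, t = 1 − 1·(-2) = 3  (check: 454·(-1) + 156·3 = 14)
  q = 10: r = 2, s = 1 − 10·(-1) = 11, t = -2 − 10·3 = -32  (check: 454·11 + 156·(-32) = 2)
The row with r = 2 (the gcd) gives the Bezout coefficients s = 11, t = -32.
Result: 454 · (11) + 156 · (-32) = 2.

gcd(454, 156) = 2; s = 11, t = -32 (check: 454·11 + 156·(-32) = 2).
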